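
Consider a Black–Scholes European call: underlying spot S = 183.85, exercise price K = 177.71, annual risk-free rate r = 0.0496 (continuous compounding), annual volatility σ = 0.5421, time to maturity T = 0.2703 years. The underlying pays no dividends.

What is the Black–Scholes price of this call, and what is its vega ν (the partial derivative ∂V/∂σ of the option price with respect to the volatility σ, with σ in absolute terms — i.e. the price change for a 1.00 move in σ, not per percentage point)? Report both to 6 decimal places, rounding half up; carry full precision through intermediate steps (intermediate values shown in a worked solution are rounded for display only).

price = 24.661868
ν = 36.354832

σ√T = 0.5421·√0.2703 = 0.281840
d₁ = (ln(S/K) + (r+σ²/2)T) / (σ√T) = (ln(183.85/177.71) + (0.0496+0.5421²/2)·0.2703) / 0.281840 = (0.033967 + 0.053124) / 0.281840 = 0.309009
d₂ = d₁ − σ√T = 0.309009 − 0.281840 = 0.027169
e^{−rT} = e^{−0.0496·0.2703} = 0.986683
N(d₁) = 0.621342,  N(d₂) = 0.510837
Call price V = S·N(d₁) − K·e^{−rT}·N(d₂) = 114.233818 − 89.571950 = 24.661868
φ(d₁) = (1/√(2π))·e^{−d₁²/2} = 0.380343
ν = S·φ(d₁)·√T = 36.354832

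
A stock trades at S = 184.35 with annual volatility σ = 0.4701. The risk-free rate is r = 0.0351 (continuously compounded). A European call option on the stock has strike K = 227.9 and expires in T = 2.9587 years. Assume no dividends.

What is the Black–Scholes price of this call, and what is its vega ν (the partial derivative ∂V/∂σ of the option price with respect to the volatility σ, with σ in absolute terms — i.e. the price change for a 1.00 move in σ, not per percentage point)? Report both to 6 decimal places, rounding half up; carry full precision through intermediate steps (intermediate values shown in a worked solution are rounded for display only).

σ√T = 0.4701·√2.9587 = 0.808613
d₁ = (ln(S/K) + (r+σ²/2)T) / (σ√T) = (ln(184.35/227.9) + (0.0351+0.4701²/2)·2.9587) / 0.808613 = (-0.212071 + 0.430778) / 0.808613 = 0.270472
d₂ = d₁ − σ√T = 0.270472 − 0.808613 = -0.538141
e^{−rT} = e^{−0.0351·2.9587} = 0.901360
N(d₁) = 0.606601,  N(d₂) = 0.295240
Call price V = S·N(d₁) − K·e^{−rT}·N(d₂) = 111.826961 − 60.648154 = 51.178807
φ(d₁) = (1/√(2π))·e^{−d₁²/2} = 0.384614
ν = S·φ(d₁)·√T = 121.960238

price = 51.178807
ν = 121.960238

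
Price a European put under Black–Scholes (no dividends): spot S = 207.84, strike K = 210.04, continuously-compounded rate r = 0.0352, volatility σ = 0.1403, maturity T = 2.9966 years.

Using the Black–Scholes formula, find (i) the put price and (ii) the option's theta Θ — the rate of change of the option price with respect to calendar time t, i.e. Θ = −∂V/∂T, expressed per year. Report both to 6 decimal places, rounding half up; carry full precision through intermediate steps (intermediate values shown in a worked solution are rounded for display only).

price = 11.204076
Θ = -0.326919

σ√T = 0.1403·√2.9966 = 0.242869
d₁ = (ln(S/K) + (r+σ²/2)T) / (σ√T) = (ln(207.84/210.04) + (0.0352+0.1403²/2)·2.9966) / 0.242869 = (-0.010529 + 0.134973) / 0.242869 = 0.512390
d₂ = d₁ − σ√T = 0.512390 − 0.242869 = 0.269521
e^{−rT} = e^{−0.0352·2.9966} = 0.899892
N(−d₁) = 0.304189,  N(−d₂) = 0.393765
Put price V = K·e^{−rT}·N(−d₂) − S·N(−d₁) = 74.426752 − 63.222676 = 11.204076
φ(d₁) = (1/√(2π))·e^{−d₁²/2} = 0.349864
Θ = −S·φ(d₁)·σ/(2√T) + r·K·e^{−rT}·N(−d₂) = −2.946741 + 2.619822 = -0.326919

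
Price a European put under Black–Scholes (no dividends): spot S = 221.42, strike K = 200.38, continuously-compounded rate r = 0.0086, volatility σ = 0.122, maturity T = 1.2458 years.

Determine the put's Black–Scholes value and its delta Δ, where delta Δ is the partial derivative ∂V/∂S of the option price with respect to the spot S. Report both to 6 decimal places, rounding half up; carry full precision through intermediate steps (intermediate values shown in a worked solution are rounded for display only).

price = 3.353379
Δ = -0.189428

σ√T = 0.122·√1.2458 = 0.136171
d₁ = (ln(S/K) + (r+σ²/2)T) / (σ√T) = (ln(221.42/200.38) + (0.0086+0.122²/2)·1.2458) / 0.136171 = (0.099846 + 0.019985) / 0.136171 = 0.880004
d₂ = d₁ − σ√T = 0.880004 − 0.136171 = 0.743834
e^{−rT} = e^{−0.0086·1.2458} = 0.989343
N(−d₁) = 0.189428,  N(−d₂) = 0.228489
Put price V = K·e^{−rT}·N(−d₂) − S·N(−d₁) = 45.296627 − 41.943248 = 3.353379
Δ = −N(−d₁) = -0.189428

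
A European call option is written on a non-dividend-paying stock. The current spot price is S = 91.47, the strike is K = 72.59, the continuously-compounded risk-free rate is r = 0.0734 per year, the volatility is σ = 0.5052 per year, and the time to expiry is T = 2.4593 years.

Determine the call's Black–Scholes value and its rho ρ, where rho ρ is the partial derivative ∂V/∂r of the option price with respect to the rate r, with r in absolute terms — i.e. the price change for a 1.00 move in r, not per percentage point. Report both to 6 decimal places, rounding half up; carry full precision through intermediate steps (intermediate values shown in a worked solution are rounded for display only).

price = 41.736131
ρ = 81.843472

σ√T = 0.5052·√2.4593 = 0.792262
d₁ = (ln(S/K) + (r+σ²/2)T) / (σ√T) = (ln(91.47/72.59) + (0.0734+0.5052²/2)·2.4593) / 0.792262 = (0.231184 + 0.494353) / 0.792262 = 0.915778
d₂ = d₁ − σ√T = 0.915778 − 0.792262 = 0.123515
e^{−rT} = e^{−0.0734·2.4593} = 0.834842
N(d₁) = 0.820108,  N(d₂) = 0.549150
Call price V = S·N(d₁) − K·e^{−rT}·N(d₂) = 75.015305 − 33.279174 = 41.736131
ρ = K·T·e^{−rT}·N(d₂) = 81.843472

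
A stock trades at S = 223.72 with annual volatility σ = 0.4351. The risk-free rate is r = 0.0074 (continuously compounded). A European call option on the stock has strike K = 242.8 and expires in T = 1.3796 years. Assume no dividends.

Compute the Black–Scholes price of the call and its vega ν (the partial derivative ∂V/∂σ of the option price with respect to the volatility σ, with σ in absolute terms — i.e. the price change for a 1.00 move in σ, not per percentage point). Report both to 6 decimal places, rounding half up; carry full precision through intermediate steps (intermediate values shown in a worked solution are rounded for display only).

price = 38.937867
ν = 104.136223

σ√T = 0.4351·√1.3796 = 0.511053
d₁ = (ln(S/K) + (r+σ²/2)T) / (σ√T) = (ln(223.72/242.8) + (0.0074+0.4351²/2)·1.3796) / 0.511053 = (-0.081843 + 0.140796) / 0.511053 = 0.115357
d₂ = d₁ − σ√T = 0.115357 − 0.511053 = -0.395695
e^{−rT} = e^{−0.0074·1.3796} = 0.989843
N(d₁) = 0.545919,  N(d₂) = 0.346165
Call price V = S·N(d₁) − K·e^{−rT}·N(d₂) = 122.133010 − 83.195143 = 38.937867
φ(d₁) = (1/√(2π))·e^{−d₁²/2} = 0.396297
ν = S·φ(d₁)·√T = 104.136223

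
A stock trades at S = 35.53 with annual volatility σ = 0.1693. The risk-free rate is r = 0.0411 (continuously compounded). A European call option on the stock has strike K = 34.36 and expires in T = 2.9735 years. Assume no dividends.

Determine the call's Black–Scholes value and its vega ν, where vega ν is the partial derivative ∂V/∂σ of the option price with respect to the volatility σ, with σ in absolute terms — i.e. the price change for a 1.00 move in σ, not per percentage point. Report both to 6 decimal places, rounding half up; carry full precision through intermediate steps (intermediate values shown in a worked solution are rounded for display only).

price = 6.914004
ν = 19.406246

σ√T = 0.1693·√2.9735 = 0.291938
d₁ = (ln(S/K) + (r+σ²/2)T) / (σ√T) = (ln(35.53/34.36) + (0.0411+0.1693²/2)·2.9735) / 0.291938 = (0.033484 + 0.164825) / 0.291938 = 0.679285
d₂ = d₁ − σ√T = 0.679285 − 0.291938 = 0.387346
e^{−rT} = e^{−0.0411·2.9735} = 0.884962
N(d₁) = 0.751521,  N(d₂) = 0.650750
Call price V = S·N(d₁) − K·e^{−rT}·N(d₂) = 26.701549 − 19.787544 = 6.914004
φ(d₁) = (1/√(2π))·e^{−d₁²/2} = 0.316747
ν = S·φ(d₁)·√T = 19.406246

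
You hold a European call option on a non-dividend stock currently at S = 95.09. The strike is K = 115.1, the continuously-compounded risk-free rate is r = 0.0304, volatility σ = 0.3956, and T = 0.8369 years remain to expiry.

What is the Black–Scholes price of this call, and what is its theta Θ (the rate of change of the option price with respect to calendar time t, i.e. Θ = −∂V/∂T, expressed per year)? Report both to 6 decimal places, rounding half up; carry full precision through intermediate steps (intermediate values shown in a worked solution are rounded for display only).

σ√T = 0.3956·√0.8369 = 0.361904
d₁ = (ln(S/K) + (r+σ²/2)T) / (σ√T) = (ln(95.09/115.1) + (0.0304+0.3956²/2)·0.8369) / 0.361904 = (-0.190978 + 0.090929) / 0.361904 = -0.276451
d₂ = d₁ − σ√T = -0.276451 − 0.361904 = -0.638355
e^{−rT} = e^{−0.0304·0.8369} = 0.974879
N(d₁) = 0.391101,  N(d₂) = 0.261621
Call price V = S·N(d₁) − K·e^{−rT}·N(d₂) = 37.189786 − 29.356174 = 7.833611
φ(d₁) = (1/√(2π))·e^{−d₁²/2} = 0.383985
Θ = −S·φ(d₁)·σ/(2√T) − r·K·e^{−rT}·N(d₂) = −7.894760 − 0.892428 = -8.787188

price = 7.833611
Θ = -8.787188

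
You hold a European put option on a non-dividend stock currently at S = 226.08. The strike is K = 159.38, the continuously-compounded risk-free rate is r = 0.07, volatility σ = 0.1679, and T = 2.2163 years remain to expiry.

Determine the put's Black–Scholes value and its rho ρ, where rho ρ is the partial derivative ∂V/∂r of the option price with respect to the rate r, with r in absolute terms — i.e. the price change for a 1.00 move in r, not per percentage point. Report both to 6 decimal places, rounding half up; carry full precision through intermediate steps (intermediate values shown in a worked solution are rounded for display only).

price = 0.351776
ρ = -8.799202

σ√T = 0.1679·√2.2163 = 0.249957
d₁ = (ln(S/K) + (r+σ²/2)T) / (σ√T) = (ln(226.08/159.38) + (0.07+0.1679²/2)·2.2163) / 0.249957 = (0.349598 + 0.186380) / 0.249957 = 2.144282
d₂ = d₁ − σ√T = 2.144282 − 0.249957 = 1.894325
e^{−rT} = e^{−0.07·2.2163} = 0.856294
N(−d₁) = 0.016005,  N(−d₂) = 0.029091
Put price V = K·e^{−rT}·N(−d₂) − S·N(−d₁) = 3.970222 − 3.618446 = 0.351776
ρ = −K·T·e^{−rT}·N(−d₂) = -8.799202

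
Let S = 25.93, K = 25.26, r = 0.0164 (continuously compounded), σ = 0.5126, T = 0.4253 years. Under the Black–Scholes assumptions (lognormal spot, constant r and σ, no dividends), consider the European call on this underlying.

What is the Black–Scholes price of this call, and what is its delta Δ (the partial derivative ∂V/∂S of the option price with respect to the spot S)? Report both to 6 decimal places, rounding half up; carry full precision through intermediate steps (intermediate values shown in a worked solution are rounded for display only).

σ√T = 0.5126·√0.4253 = 0.334292
d₁ = (ln(S/K) + (r+σ²/2)T) / (σ√T) = (ln(25.93/25.26) + (0.0164+0.5126²/2)·0.4253) / 0.334292 = (0.026178 + 0.062851) / 0.334292 = 0.266321
d₂ = d₁ − σ√T = 0.266321 − 0.334292 = -0.067971
e^{−rT} = e^{−0.0164·0.4253} = 0.993049
N(d₁) = 0.605004,  N(d₂) = 0.472904
Call price V = S·N(d₁) − K·e^{−rT}·N(d₂) = 15.687754 − 11.862533 = 3.825221
Δ = N(d₁) = 0.605004

price = 3.825221
Δ = 0.605004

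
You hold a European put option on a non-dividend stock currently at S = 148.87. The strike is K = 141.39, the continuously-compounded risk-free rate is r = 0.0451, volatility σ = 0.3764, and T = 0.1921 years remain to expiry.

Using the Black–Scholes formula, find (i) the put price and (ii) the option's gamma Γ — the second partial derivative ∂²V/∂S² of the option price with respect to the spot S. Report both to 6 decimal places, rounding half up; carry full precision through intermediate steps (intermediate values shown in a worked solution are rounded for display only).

price = 5.775233
Γ = 0.014696

σ√T = 0.3764·√0.1921 = 0.164973
d₁ = (ln(S/K) + (r+σ²/2)T) / (σ√T) = (ln(148.87/141.39) + (0.0451+0.3764²/2)·0.1921) / 0.164973 = (0.051551 + 0.022272) / 0.164973 = 0.447486
d₂ = d₁ − σ√T = 0.447486 − 0.164973 = 0.282513
e^{−rT} = e^{−0.0451·0.1921} = 0.991374
N(−d₁) = 0.327262,  N(−d₂) = 0.388775
Put price V = K·e^{−rT}·N(−d₂) − S·N(−d₁) = 54.494736 − 48.719504 = 5.775233
φ(d₁) = (1/√(2π))·e^{−d₁²/2} = 0.360934
Γ = φ(d₁) / (S·σ·√T) = 0.014696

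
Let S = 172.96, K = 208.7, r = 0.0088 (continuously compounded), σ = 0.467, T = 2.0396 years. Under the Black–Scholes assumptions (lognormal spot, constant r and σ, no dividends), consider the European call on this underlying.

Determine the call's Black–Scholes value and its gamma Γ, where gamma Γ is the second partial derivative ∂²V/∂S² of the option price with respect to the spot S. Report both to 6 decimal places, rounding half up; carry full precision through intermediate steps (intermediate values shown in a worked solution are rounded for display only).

price = 34.880468
Γ = 0.003448

σ√T = 0.467·√2.0396 = 0.666944
d₁ = (ln(S/K) + (r+σ²/2)T) / (σ√T) = (ln(172.96/208.7) + (0.0088+0.467²/2)·2.0396) / 0.666944 = (-0.187837 + 0.240356) / 0.666944 = 0.078745
d₂ = d₁ − σ√T = 0.078745 − 0.666944 = -0.588200
e^{−rT} = e^{−0.0088·2.0396} = 0.982212
N(d₁) = 0.531382,  N(d₂) = 0.278199
Call price V = S·N(d₁) − K·e^{−rT}·N(d₂) = 91.907845 − 57.027376 = 34.880468
φ(d₁) = (1/√(2π))·e^{−d₁²/2} = 0.397707
Γ = φ(d₁) / (S·σ·√T) = 0.003448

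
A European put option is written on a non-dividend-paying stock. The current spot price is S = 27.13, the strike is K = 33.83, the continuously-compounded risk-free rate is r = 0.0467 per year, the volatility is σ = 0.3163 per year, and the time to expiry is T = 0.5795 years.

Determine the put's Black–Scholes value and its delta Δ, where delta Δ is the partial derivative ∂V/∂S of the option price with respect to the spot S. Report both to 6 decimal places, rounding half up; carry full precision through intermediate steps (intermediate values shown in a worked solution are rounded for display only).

σ√T = 0.3163·√0.5795 = 0.240783
d₁ = (ln(S/K) + (r+σ²/2)T) / (σ√T) = (ln(27.13/33.83) + (0.0467+0.3163²/2)·0.5795) / 0.240783 = (-0.220708 + 0.056051) / 0.240783 = -0.683840
d₂ = d₁ − σ√T = -0.683840 − 0.240783 = -0.924623
e^{−rT} = e^{−0.0467·0.5795} = 0.973300
N(−d₁) = 0.752962,  N(−d₂) = 0.822419
Put price V = K·e^{−rT}·N(−d₂) − S·N(−d₁) = 27.079579 − 20.427852 = 6.651726
Δ = −N(−d₁) = -0.752962

price = 6.651726
Δ = -0.752962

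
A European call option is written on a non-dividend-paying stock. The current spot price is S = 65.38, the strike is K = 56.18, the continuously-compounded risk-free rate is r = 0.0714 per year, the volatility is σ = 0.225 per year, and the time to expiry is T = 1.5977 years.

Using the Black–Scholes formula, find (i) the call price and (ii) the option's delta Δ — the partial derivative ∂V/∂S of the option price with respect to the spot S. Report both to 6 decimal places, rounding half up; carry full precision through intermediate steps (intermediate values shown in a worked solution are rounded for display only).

price = 16.781812
Δ = 0.859161

σ√T = 0.225·√1.5977 = 0.284400
d₁ = (ln(S/K) + (r+σ²/2)T) / (σ√T) = (ln(65.38/56.18) + (0.0714+0.225²/2)·1.5977) / 0.284400 = (0.151656 + 0.154518) / 0.284400 = 1.076557
d₂ = d₁ − σ√T = 1.076557 − 0.284400 = 0.792156
e^{−rT} = e^{−0.0714·1.5977} = 0.892190
N(d₁) = 0.859161,  N(d₂) = 0.785865
Call price V = S·N(d₁) − K·e^{−rT}·N(d₂) = 56.171936 − 39.390124 = 16.781812
Δ = N(d₁) = 0.859161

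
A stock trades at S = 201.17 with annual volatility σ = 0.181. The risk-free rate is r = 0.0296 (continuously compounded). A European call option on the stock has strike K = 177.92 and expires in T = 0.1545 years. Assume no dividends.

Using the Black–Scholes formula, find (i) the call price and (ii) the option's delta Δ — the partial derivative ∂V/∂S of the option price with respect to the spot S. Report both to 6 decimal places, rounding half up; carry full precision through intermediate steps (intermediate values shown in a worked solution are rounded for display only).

price = 24.258017
Δ = 0.966085

σ√T = 0.181·√0.1545 = 0.071145
d₁ = (ln(S/K) + (r+σ²/2)T) / (σ√T) = (ln(201.17/177.92) + (0.0296+0.181²/2)·0.1545) / 0.071145 = (0.122816 + 0.007104) / 0.071145 = 1.826141
d₂ = d₁ − σ√T = 1.826141 − 0.071145 = 1.754996
e^{−rT} = e^{−0.0296·0.1545} = 0.995437
N(d₁) = 0.966085,  N(d₂) = 0.960370
Call price V = S·N(d₁) − K·e^{−rT}·N(d₂) = 194.347410 − 170.089393 = 24.258017
Δ = N(d₁) = 0.966085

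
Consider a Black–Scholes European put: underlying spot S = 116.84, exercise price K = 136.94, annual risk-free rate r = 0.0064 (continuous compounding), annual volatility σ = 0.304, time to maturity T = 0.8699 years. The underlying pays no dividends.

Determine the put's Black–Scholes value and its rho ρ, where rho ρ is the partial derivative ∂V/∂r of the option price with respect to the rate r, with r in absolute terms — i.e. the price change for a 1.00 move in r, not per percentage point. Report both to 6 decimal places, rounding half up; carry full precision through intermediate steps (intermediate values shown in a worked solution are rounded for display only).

price = 25.945609
ρ = -89.128374

σ√T = 0.304·√0.8699 = 0.283536
d₁ = (ln(S/K) + (r+σ²/2)T) / (σ√T) = (ln(116.84/136.94) + (0.0064+0.304²/2)·0.8699) / 0.283536 = (-0.158737 + 0.045764) / 0.283536 = -0.398446
d₂ = d₁ − σ√T = -0.398446 − 0.283536 = -0.681982
e^{−rT} = e^{−0.0064·0.8699} = 0.994448
N(−d₁) = 0.654849,  N(−d₂) = 0.752375
Put price V = K·e^{−rT}·N(−d₂) − S·N(−d₁) = 102.458183 − 76.512574 = 25.945609
ρ = −K·T·e^{−rT}·N(−d₂) = -89.128374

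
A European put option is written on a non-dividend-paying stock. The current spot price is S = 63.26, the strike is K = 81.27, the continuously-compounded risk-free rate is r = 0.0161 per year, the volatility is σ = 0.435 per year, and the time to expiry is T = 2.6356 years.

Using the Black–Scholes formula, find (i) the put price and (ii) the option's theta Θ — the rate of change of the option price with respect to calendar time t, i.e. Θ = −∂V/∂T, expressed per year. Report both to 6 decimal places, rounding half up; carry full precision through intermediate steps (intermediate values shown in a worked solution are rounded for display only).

price = 27.596713
Θ = -2.445519

σ√T = 0.435·√2.6356 = 0.706202
d₁ = (ln(S/K) + (r+σ²/2)T) / (σ√T) = (ln(63.26/81.27) + (0.0161+0.435²/2)·2.6356) / 0.706202 = (-0.250524 + 0.291794) / 0.706202 = 0.058440
d₂ = d₁ − σ√T = 0.058440 − 0.706202 = -0.647763
e^{−rT} = e^{−0.0161·2.6356} = 0.958455
N(−d₁) = 0.476699,  N(−d₂) = 0.741431
Put price V = K·e^{−rT}·N(−d₂) − S·N(−d₁) = 57.752708 − 30.155995 = 27.596713
φ(d₁) = (1/√(2π))·e^{−d₁²/2} = 0.398262
Θ = −S·φ(d₁)·σ/(2√T) + r·K·e^{−rT}·N(−d₂) = −3.375337 + 0.929819 = -2.445519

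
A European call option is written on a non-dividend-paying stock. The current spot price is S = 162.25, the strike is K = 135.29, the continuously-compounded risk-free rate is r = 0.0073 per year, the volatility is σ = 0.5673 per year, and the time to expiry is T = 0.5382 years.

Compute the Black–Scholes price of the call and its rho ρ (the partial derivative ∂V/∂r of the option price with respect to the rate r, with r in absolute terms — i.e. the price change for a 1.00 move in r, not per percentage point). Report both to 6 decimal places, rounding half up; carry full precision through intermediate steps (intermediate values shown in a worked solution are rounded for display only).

price = 40.578224
ρ = 43.085059

σ√T = 0.5673·√0.5382 = 0.416183
d₁ = (ln(S/K) + (r+σ²/2)T) / (σ√T) = (ln(162.25/135.29) + (0.0073+0.5673²/2)·0.5382) / 0.416183 = (0.181718 + 0.090533) / 0.416183 = 0.654161
d₂ = d₁ − σ√T = 0.654161 − 0.416183 = 0.237978
e^{−rT} = e^{−0.0073·0.5382} = 0.996079
N(d₁) = 0.743496,  N(d₂) = 0.594051
Call price V = S·N(d₁) − K·e^{−rT}·N(d₂) = 120.632217 − 80.053993 = 40.578224
ρ = K·T·e^{−rT}·N(d₂) = 43.085059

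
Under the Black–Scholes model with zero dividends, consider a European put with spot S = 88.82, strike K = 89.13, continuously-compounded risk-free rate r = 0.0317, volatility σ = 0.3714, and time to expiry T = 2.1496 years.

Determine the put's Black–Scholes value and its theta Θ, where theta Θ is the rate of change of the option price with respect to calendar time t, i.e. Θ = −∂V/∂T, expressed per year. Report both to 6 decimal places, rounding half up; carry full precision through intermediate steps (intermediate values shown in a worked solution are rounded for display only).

σ√T = 0.3714·√2.1496 = 0.544529
d₁ = (ln(S/K) + (r+σ²/2)T) / (σ√T) = (ln(88.82/89.13) + (0.0317+0.3714²/2)·2.1496) / 0.544529 = (-0.003484 + 0.216398) / 0.544529 = 0.391006
d₂ = d₁ − σ√T = 0.391006 − 0.544529 = -0.153523
e^{−rT} = e^{−0.0317·2.1496} = 0.934128
N(−d₁) = 0.347896,  N(−d₂) = 0.561007
Put price V = K·e^{−rT}·N(−d₂) − S·N(−d₁) = 46.708759 − 30.900162 = 15.808598
φ(d₁) = (1/√(2π))·e^{−d₁²/2} = 0.369582
Θ = −S·φ(d₁)·σ/(2√T) + r·K·e^{−rT}·N(−d₂) = −4.157720 + 1.480668 = -2.677052

price = 15.808598
Θ = -2.677052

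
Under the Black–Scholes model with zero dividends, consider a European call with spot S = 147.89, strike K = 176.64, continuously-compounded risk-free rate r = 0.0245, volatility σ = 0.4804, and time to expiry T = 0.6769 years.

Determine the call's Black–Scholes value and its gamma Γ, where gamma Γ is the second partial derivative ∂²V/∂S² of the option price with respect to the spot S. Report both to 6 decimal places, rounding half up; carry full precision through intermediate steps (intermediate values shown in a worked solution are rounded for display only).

price = 14.301369
Γ = 0.006676

σ√T = 0.4804·√0.6769 = 0.395244
d₁ = (ln(S/K) + (r+σ²/2)T) / (σ√T) = (ln(147.89/176.64) + (0.0245+0.4804²/2)·0.6769) / 0.395244 = (-0.177645 + 0.094693) / 0.395244 = -0.209876
d₂ = d₁ − σ√T = -0.209876 − 0.395244 = -0.605120
e^{−rT} = e^{−0.0245·0.6769} = 0.983553
N(d₁) = 0.416882,  N(d₂) = 0.272550
Call price V = S·N(d₁) − K·e^{−rT}·N(d₂) = 61.652737 − 47.351368 = 14.301369
φ(d₁) = (1/√(2π))·e^{−d₁²/2} = 0.390252
Γ = φ(d₁) / (S·σ·√T) = 0.006676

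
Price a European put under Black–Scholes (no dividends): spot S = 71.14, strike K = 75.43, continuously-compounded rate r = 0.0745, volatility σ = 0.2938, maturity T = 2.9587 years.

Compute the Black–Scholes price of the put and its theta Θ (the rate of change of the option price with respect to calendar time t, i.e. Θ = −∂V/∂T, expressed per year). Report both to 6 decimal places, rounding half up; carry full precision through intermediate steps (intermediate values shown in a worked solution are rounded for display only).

price = 8.467137
Θ = 0.075566

σ√T = 0.2938·√2.9587 = 0.505362
d₁ = (ln(S/K) + (r+σ²/2)T) / (σ√T) = (ln(71.14/75.43) + (0.0745+0.2938²/2)·2.9587) / 0.505362 = (-0.058555 + 0.348118) / 0.505362 = 0.572982
d₂ = d₁ − σ√T = 0.572982 − 0.505362 = 0.067620
e^{−rT} = e^{−0.0745·2.9587} = 0.802179
N(−d₁) = 0.283328,  N(−d₂) = 0.473044
Put price V = K·e^{−rT}·N(−d₂) − S·N(−d₁) = 28.623127 − 20.155989 = 8.467137
φ(d₁) = (1/√(2π))·e^{−d₁²/2} = 0.338547
Θ = −S·φ(d₁)·σ/(2√T) + r·K·e^{−rT}·N(−d₂) = −2.056857 + 2.132423 = 0.075566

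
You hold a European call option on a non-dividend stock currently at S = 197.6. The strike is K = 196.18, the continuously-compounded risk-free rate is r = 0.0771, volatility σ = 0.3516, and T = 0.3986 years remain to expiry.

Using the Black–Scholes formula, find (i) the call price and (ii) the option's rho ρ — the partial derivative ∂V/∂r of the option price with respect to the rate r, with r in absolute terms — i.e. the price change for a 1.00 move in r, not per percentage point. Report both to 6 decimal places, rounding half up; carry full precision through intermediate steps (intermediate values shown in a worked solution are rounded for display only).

price = 21.065445
ρ = 39.727683

σ√T = 0.3516·√0.3986 = 0.221982
d₁ = (ln(S/K) + (r+σ²/2)T) / (σ√T) = (ln(197.6/196.18) + (0.0771+0.3516²/2)·0.3986) / 0.221982 = (0.007212 + 0.055370) / 0.221982 = 0.281925
d₂ = d₁ − σ√T = 0.281925 − 0.221982 = 0.059943
e^{−rT} = e^{−0.0771·0.3986} = 0.969735
N(d₁) = 0.610999,  N(d₂) = 0.523899
Call price V = S·N(d₁) − K·e^{−rT}·N(d₂) = 120.733491 − 99.668046 = 21.065445
ρ = K·T·e^{−rT}·N(d₂) = 39.727683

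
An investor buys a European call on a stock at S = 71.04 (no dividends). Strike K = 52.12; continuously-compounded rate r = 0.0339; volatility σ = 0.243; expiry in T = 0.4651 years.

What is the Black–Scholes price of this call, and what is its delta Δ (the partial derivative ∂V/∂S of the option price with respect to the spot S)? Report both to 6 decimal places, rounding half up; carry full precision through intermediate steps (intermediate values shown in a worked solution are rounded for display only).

σ√T = 0.243·√0.4651 = 0.165722
d₁ = (ln(S/K) + (r+σ²/2)T) / (σ√T) = (ln(71.04/52.12) + (0.0339+0.243²/2)·0.4651) / 0.165722 = (0.309694 + 0.029499) / 0.165722 = 2.046763
d₂ = d₁ − σ√T = 2.046763 − 0.165722 = 1.881041
e^{−rT} = e^{−0.0339·0.4651} = 0.984357
N(d₁) = 0.979659,  N(d₂) = 0.970017
Call price V = S·N(d₁) − K·e^{−rT}·N(d₂) = 69.594998 − 49.766398 = 19.828600
Δ = N(d₁) = 0.979659

price = 19.828600
Δ = 0.979659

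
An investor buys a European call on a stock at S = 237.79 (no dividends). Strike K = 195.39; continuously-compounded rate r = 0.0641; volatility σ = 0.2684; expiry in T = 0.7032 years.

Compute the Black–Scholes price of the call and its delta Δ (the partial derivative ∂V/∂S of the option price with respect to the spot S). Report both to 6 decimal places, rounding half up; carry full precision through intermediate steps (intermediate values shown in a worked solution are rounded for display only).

price = 54.431088
Δ = 0.882065

σ√T = 0.2684·√0.7032 = 0.225072
d₁ = (ln(S/K) + (r+σ²/2)T) / (σ√T) = (ln(237.79/195.39) + (0.0641+0.2684²/2)·0.7032) / 0.225072 = (0.196390 + 0.070404) / 0.225072 = 1.185372
d₂ = d₁ − σ√T = 1.185372 − 0.225072 = 0.960299
e^{−rT} = e^{−0.0641·0.7032} = 0.955926
N(d₁) = 0.882065,  N(d₂) = 0.831548
Call price V = S·N(d₁) − K·e^{−rT}·N(d₂) = 209.746170 − 155.315082 = 54.431088
Δ = N(d₁) = 0.882065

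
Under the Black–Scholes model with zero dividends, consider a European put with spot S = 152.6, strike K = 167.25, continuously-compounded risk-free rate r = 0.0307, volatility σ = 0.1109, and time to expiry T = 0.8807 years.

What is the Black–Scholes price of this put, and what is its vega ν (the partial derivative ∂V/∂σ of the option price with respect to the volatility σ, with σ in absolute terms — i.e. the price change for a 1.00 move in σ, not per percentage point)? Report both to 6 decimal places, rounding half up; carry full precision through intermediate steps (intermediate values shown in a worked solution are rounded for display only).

σ√T = 0.1109·√0.8807 = 0.104075
d₁ = (ln(S/K) + (r+σ²/2)T) / (σ√T) = (ln(152.6/167.25) + (0.0307+0.1109²/2)·0.8807) / 0.104075 = (-0.091670 + 0.032453) / 0.104075 = -0.568978
d₂ = d₁ − σ√T = -0.568978 − 0.104075 = -0.673053
e^{−rT} = e^{−0.0307·0.8807} = 0.973325
N(−d₁) = 0.715315,  N(−d₂) = 0.749543
Put price V = K·e^{−rT}·N(−d₂) − S·N(−d₁) = 122.017074 − 109.157009 = 12.860066
φ(d₁) = (1/√(2π))·e^{−d₁²/2} = 0.339322
ν = S·φ(d₁)·√T = 48.593717

price = 12.860066
ν = 48.593717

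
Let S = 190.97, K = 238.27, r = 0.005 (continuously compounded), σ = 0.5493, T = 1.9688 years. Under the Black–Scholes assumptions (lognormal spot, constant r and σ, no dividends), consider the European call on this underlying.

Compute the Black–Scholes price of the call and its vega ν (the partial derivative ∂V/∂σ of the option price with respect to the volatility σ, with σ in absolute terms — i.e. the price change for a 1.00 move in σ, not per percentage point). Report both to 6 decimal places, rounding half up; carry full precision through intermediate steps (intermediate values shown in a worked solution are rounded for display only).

price = 43.829315
ν = 106.242644

σ√T = 0.5493·√1.9688 = 0.770744
d₁ = (ln(S/K) + (r+σ²/2)T) / (σ√T) = (ln(190.97/238.27) + (0.005+0.5493²/2)·1.9688) / 0.770744 = (-0.221288 + 0.306867) / 0.770744 = 0.111035
d₂ = d₁ − σ√T = 0.111035 − 0.770744 = -0.659710
e^{−rT} = e^{−0.005·1.9688} = 0.990204
N(d₁) = 0.544206,  N(d₂) = 0.254720
Call price V = S·N(d₁) − K·e^{−rT}·N(d₂) = 103.926939 − 60.097624 = 43.829315
φ(d₁) = (1/√(2π))·e^{−d₁²/2} = 0.396491
ν = S·φ(d₁)·√T = 106.242644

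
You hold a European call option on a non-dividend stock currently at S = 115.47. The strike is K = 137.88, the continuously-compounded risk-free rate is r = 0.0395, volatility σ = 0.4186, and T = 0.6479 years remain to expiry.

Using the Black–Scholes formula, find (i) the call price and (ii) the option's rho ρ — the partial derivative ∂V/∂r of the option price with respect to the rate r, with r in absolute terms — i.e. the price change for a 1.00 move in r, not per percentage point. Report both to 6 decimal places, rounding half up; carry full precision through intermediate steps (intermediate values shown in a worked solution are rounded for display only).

σ√T = 0.4186·√0.6479 = 0.336940
d₁ = (ln(S/K) + (r+σ²/2)T) / (σ√T) = (ln(115.47/137.88) + (0.0395+0.4186²/2)·0.6479) / 0.336940 = (-0.177373 + 0.082356) / 0.336940 = -0.281998
d₂ = d₁ − σ√T = -0.281998 − 0.336940 = -0.618938
e^{−rT} = e^{−0.0395·0.6479} = 0.974733
N(d₁) = 0.388973,  N(d₂) = 0.267978
Call price V = S·N(d₁) − K·e^{−rT}·N(d₂) = 44.914665 − 36.015275 = 8.899390
ρ = K·T·e^{−rT}·N(d₂) = 23.334297

price = 8.899390
ρ = 23.334297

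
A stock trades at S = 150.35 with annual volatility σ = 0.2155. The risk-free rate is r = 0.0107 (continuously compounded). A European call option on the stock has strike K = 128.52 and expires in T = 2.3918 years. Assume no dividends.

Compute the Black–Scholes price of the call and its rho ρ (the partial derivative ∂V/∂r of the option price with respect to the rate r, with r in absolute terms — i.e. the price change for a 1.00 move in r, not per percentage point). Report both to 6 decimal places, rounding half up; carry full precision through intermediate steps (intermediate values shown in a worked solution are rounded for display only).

price = 33.411268
ρ = 194.262984

σ√T = 0.2155·√2.3918 = 0.333280
d₁ = (ln(S/K) + (r+σ²/2)T) / (σ√T) = (ln(150.35/128.52) + (0.0107+0.2155²/2)·2.3918) / 0.333280 = (0.156881 + 0.081130) / 0.333280 = 0.714148
d₂ = d₁ − σ√T = 0.714148 − 0.333280 = 0.380868
e^{−rT} = e^{−0.0107·2.3918} = 0.974732
N(d₁) = 0.762432,  N(d₂) = 0.648349
Call price V = S·N(d₁) − K·e^{−rT}·N(d₂) = 114.631681 − 81.220413 = 33.411268
ρ = K·T·e^{−rT}·N(d₂) = 194.262984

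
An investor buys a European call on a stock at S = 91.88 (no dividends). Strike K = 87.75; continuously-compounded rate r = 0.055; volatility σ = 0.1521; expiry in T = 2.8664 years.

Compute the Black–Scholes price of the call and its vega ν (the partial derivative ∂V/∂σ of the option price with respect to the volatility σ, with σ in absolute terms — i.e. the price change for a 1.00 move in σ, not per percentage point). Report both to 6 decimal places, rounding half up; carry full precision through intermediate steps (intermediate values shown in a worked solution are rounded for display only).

σ√T = 0.1521·√2.8664 = 0.257512
d₁ = (ln(S/K) + (r+σ²/2)T) / (σ√T) = (ln(91.88/87.75) + (0.055+0.1521²/2)·2.8664) / 0.257512 = (0.045992 + 0.190808) / 0.257512 = 0.919568
d₂ = d₁ − σ√T = 0.919568 − 0.257512 = 0.662055
e^{−rT} = e^{−0.055·2.8664} = 0.854147
N(d₁) = 0.821101,  N(d₂) = 0.746032
Call price V = S·N(d₁) − K·e^{−rT}·N(d₂) = 75.442723 − 55.916152 = 19.526571
φ(d₁) = (1/√(2π))·e^{−d₁²/2} = 0.261390
ν = S·φ(d₁)·√T = 40.661067

price = 19.526571
ν = 40.661067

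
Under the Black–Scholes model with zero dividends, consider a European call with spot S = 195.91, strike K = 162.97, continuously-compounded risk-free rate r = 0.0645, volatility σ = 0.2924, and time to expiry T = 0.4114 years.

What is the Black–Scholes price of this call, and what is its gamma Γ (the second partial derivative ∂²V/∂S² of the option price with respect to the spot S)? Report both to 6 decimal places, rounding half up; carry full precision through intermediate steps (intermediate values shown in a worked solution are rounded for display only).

σ√T = 0.2924·√0.4114 = 0.187547
d₁ = (ln(S/K) + (r+σ²/2)T) / (σ√T) = (ln(195.91/162.97) + (0.0645+0.2924²/2)·0.4114) / 0.187547 = (0.184089 + 0.044122) / 0.187547 = 1.216824
d₂ = d₁ − σ√T = 1.216824 − 0.187547 = 1.029278
e^{−rT} = e^{−0.0645·0.4114} = 0.973814
N(d₁) = 0.888164,  N(d₂) = 0.848325
Call price V = S·N(d₁) − K·e^{−rT}·N(d₂) = 174.000300 − 134.631283 = 39.369017
φ(d₁) = (1/√(2π))·e^{−d₁²/2} = 0.190278
Γ = φ(d₁) / (S·σ·√T) = 0.005179

price = 39.369017
Γ = 0.005179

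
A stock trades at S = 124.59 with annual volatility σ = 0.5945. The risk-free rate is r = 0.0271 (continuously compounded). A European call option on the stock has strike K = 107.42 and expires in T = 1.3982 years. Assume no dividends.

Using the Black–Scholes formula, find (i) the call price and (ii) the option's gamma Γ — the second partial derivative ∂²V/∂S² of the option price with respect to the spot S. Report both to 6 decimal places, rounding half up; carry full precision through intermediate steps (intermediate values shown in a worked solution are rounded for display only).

σ√T = 0.5945·√1.3982 = 0.702970
d₁ = (ln(S/K) + (r+σ²/2)T) / (σ√T) = (ln(124.59/107.42) + (0.0271+0.5945²/2)·1.3982) / 0.702970 = (0.148282 + 0.284974) / 0.702970 = 0.616323
d₂ = d₁ − σ√T = 0.616323 − 0.702970 = -0.086647
e^{−rT} = e^{−0.0271·1.3982} = 0.962818
N(d₁) = 0.731159,  N(d₂) = 0.465476
Call price V = S·N(d₁) − K·e^{−rT}·N(d₂) = 91.095138 − 48.142285 = 42.952853
φ(d₁) = (1/√(2π))·e^{−d₁²/2} = 0.329933
Γ = φ(d₁) / (S·σ·√T) = 0.003767

price = 42.952853
Γ = 0.003767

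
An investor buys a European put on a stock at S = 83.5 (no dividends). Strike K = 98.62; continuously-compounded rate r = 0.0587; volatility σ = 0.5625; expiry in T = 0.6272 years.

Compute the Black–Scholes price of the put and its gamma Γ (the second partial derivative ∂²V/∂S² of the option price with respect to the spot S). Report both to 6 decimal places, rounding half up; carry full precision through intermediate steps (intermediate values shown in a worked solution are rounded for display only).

price = 22.163127
Γ = 0.010700

σ√T = 0.5625·√0.6272 = 0.445477
d₁ = (ln(S/K) + (r+σ²/2)T) / (σ√T) = (ln(83.5/98.62) + (0.0587+0.5625²/2)·0.6272) / 0.445477 = (-0.166427 + 0.136042) / 0.445477 = -0.068210
d₂ = d₁ − σ√T = -0.068210 − 0.445477 = -0.513687
e^{−rT} = e^{−0.0587·0.6272} = 0.963853
N(−d₁) = 0.527191,  N(−d₂) = 0.696265
Put price V = K·e^{−rT}·N(−d₂) − S·N(−d₁) = 66.183541 − 44.020414 = 22.163127
φ(d₁) = (1/√(2π))·e^{−d₁²/2} = 0.398015
Γ = φ(d₁) / (S·σ·√T) = 0.010700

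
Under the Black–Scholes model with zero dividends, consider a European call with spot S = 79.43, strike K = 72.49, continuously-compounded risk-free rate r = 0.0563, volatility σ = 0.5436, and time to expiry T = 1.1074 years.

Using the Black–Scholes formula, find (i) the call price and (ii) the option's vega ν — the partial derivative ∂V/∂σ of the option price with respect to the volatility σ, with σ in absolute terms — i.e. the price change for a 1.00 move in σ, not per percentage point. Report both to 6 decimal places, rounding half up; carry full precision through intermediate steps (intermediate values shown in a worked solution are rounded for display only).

σ√T = 0.5436·√1.1074 = 0.572047
d₁ = (ln(S/K) + (r+σ²/2)T) / (σ√T) = (ln(79.43/72.49) + (0.0563+0.5436²/2)·1.1074) / 0.572047 = (0.091428 + 0.225966) / 0.572047 = 0.554837
d₂ = d₁ − σ√T = 0.554837 − 0.572047 = -0.017210
e^{−rT} = e^{−0.0563·1.1074} = 0.939557
N(d₁) = 0.710497,  N(d₂) = 0.493135
Call price V = S·N(d₁) − K·e^{−rT}·N(d₂) = 56.434779 − 33.586662 = 22.848117
φ(d₁) = (1/√(2π))·e^{−d₁²/2} = 0.342029
ν = S·φ(d₁)·√T = 28.589023

price = 22.848117
ν = 28.589023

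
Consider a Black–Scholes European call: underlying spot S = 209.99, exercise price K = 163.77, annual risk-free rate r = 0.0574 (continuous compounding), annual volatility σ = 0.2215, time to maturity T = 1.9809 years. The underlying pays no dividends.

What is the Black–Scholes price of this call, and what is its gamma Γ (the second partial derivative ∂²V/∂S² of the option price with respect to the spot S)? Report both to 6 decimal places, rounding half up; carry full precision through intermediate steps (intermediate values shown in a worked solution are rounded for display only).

price = 67.104645
Γ = 0.002557

σ√T = 0.2215·√1.9809 = 0.311749
d₁ = (ln(S/K) + (r+σ²/2)T) / (σ√T) = (ln(209.99/163.77) + (0.0574+0.2215²/2)·1.9809) / 0.311749 = (0.248597 + 0.162297) / 0.311749 = 1.318029
d₂ = d₁ − σ√T = 1.318029 − 0.311749 = 1.006280
e^{−rT} = e^{−0.0574·1.9809} = 0.892522
N(d₁) = 0.906253,  N(d₂) = 0.842860
Call price V = S·N(d₁) − K·e^{−rT}·N(d₂) = 190.304086 − 123.199441 = 67.104645
φ(d₁) = (1/√(2π))·e^{−d₁²/2} = 0.167372
Γ = φ(d₁) / (S·σ·√T) = 0.002557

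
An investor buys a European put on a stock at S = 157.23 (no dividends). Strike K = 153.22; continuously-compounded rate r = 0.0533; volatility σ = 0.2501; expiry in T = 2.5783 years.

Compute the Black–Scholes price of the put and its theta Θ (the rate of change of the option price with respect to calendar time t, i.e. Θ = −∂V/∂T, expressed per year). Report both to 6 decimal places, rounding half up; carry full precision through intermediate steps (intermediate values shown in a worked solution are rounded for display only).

price = 13.151160
Θ = -1.083387

σ√T = 0.2501·√2.5783 = 0.401588
d₁ = (ln(S/K) + (r+σ²/2)T) / (σ√T) = (ln(157.23/153.22) + (0.0533+0.2501²/2)·2.5783) / 0.401588 = (0.025835 + 0.218060) / 0.401588 = 0.607326
d₂ = d₁ − σ√T = 0.607326 − 0.401588 = 0.205738
e^{−rT} = e^{−0.0533·2.5783} = 0.871601
N(−d₁) = 0.271817,  N(−d₂) = 0.418498
Put price V = K·e^{−rT}·N(−d₂) − S·N(−d₁) = 55.888996 − 42.737836 = 13.151160
φ(d₁) = (1/√(2π))·e^{−d₁²/2} = 0.331754
Θ = −S·φ(d₁)·σ/(2√T) + r·K·e^{−rT}·N(−d₂) = −4.062270 + 2.978883 = -1.083387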